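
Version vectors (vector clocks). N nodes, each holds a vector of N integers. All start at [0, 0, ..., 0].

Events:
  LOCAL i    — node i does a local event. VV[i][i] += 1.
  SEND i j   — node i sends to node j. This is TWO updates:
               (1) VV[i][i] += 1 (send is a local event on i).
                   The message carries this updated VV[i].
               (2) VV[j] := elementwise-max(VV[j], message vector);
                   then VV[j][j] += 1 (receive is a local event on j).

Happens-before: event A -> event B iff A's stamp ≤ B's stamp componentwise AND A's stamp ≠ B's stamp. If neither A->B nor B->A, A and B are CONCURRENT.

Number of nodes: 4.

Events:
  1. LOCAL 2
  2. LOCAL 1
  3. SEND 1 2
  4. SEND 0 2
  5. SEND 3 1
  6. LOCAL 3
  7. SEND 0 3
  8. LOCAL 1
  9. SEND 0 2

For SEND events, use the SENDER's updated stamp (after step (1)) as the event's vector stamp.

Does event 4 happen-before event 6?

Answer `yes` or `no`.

Initial: VV[0]=[0, 0, 0, 0]
Initial: VV[1]=[0, 0, 0, 0]
Initial: VV[2]=[0, 0, 0, 0]
Initial: VV[3]=[0, 0, 0, 0]
Event 1: LOCAL 2: VV[2][2]++ -> VV[2]=[0, 0, 1, 0]
Event 2: LOCAL 1: VV[1][1]++ -> VV[1]=[0, 1, 0, 0]
Event 3: SEND 1->2: VV[1][1]++ -> VV[1]=[0, 2, 0, 0], msg_vec=[0, 2, 0, 0]; VV[2]=max(VV[2],msg_vec) then VV[2][2]++ -> VV[2]=[0, 2, 2, 0]
Event 4: SEND 0->2: VV[0][0]++ -> VV[0]=[1, 0, 0, 0], msg_vec=[1, 0, 0, 0]; VV[2]=max(VV[2],msg_vec) then VV[2][2]++ -> VV[2]=[1, 2, 3, 0]
Event 5: SEND 3->1: VV[3][3]++ -> VV[3]=[0, 0, 0, 1], msg_vec=[0, 0, 0, 1]; VV[1]=max(VV[1],msg_vec) then VV[1][1]++ -> VV[1]=[0, 3, 0, 1]
Event 6: LOCAL 3: VV[3][3]++ -> VV[3]=[0, 0, 0, 2]
Event 7: SEND 0->3: VV[0][0]++ -> VV[0]=[2, 0, 0, 0], msg_vec=[2, 0, 0, 0]; VV[3]=max(VV[3],msg_vec) then VV[3][3]++ -> VV[3]=[2, 0, 0, 3]
Event 8: LOCAL 1: VV[1][1]++ -> VV[1]=[0, 4, 0, 1]
Event 9: SEND 0->2: VV[0][0]++ -> VV[0]=[3, 0, 0, 0], msg_vec=[3, 0, 0, 0]; VV[2]=max(VV[2],msg_vec) then VV[2][2]++ -> VV[2]=[3, 2, 4, 0]
Event 4 stamp: [1, 0, 0, 0]
Event 6 stamp: [0, 0, 0, 2]
[1, 0, 0, 0] <= [0, 0, 0, 2]? False. Equal? False. Happens-before: False

Answer: no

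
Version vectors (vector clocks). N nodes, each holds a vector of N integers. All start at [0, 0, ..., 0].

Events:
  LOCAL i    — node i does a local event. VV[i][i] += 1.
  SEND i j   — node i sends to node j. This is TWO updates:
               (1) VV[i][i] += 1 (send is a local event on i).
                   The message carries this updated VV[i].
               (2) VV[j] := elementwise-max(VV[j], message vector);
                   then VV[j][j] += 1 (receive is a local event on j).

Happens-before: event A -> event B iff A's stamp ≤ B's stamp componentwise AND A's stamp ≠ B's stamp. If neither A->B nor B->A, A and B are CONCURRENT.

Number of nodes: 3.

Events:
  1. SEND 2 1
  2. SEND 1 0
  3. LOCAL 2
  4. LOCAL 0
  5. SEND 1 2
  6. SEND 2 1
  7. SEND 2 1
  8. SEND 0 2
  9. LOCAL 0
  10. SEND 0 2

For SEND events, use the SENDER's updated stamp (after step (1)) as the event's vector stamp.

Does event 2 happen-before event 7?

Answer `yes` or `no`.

Answer: yes

Derivation:
Initial: VV[0]=[0, 0, 0]
Initial: VV[1]=[0, 0, 0]
Initial: VV[2]=[0, 0, 0]
Event 1: SEND 2->1: VV[2][2]++ -> VV[2]=[0, 0, 1], msg_vec=[0, 0, 1]; VV[1]=max(VV[1],msg_vec) then VV[1][1]++ -> VV[1]=[0, 1, 1]
Event 2: SEND 1->0: VV[1][1]++ -> VV[1]=[0, 2, 1], msg_vec=[0, 2, 1]; VV[0]=max(VV[0],msg_vec) then VV[0][0]++ -> VV[0]=[1, 2, 1]
Event 3: LOCAL 2: VV[2][2]++ -> VV[2]=[0, 0, 2]
Event 4: LOCAL 0: VV[0][0]++ -> VV[0]=[2, 2, 1]
Event 5: SEND 1->2: VV[1][1]++ -> VV[1]=[0, 3, 1], msg_vec=[0, 3, 1]; VV[2]=max(VV[2],msg_vec) then VV[2][2]++ -> VV[2]=[0, 3, 3]
Event 6: SEND 2->1: VV[2][2]++ -> VV[2]=[0, 3, 4], msg_vec=[0, 3, 4]; VV[1]=max(VV[1],msg_vec) then VV[1][1]++ -> VV[1]=[0, 4, 4]
Event 7: SEND 2->1: VV[2][2]++ -> VV[2]=[0, 3, 5], msg_vec=[0, 3, 5]; VV[1]=max(VV[1],msg_vec) then VV[1][1]++ -> VV[1]=[0, 5, 5]
Event 8: SEND 0->2: VV[0][0]++ -> VV[0]=[3, 2, 1], msg_vec=[3, 2, 1]; VV[2]=max(VV[2],msg_vec) then VV[2][2]++ -> VV[2]=[3, 3, 6]
Event 9: LOCAL 0: VV[0][0]++ -> VV[0]=[4, 2, 1]
Event 10: SEND 0->2: VV[0][0]++ -> VV[0]=[5, 2, 1], msg_vec=[5, 2, 1]; VV[2]=max(VV[2],msg_vec) then VV[2][2]++ -> VV[2]=[5, 3, 7]
Event 2 stamp: [0, 2, 1]
Event 7 stamp: [0, 3, 5]
[0, 2, 1] <= [0, 3, 5]? True. Equal? False. Happens-before: True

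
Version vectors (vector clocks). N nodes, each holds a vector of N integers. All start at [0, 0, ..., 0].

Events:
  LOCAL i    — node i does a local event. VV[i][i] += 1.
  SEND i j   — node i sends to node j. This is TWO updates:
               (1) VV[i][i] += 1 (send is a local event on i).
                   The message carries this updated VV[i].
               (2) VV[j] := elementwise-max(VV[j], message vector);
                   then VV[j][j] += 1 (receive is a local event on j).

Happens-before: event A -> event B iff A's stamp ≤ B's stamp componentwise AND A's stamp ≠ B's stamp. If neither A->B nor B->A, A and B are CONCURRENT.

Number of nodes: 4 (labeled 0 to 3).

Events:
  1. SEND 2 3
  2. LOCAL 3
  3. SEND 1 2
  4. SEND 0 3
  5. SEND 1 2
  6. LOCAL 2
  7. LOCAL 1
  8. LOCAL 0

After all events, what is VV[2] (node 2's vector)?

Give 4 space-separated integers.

Initial: VV[0]=[0, 0, 0, 0]
Initial: VV[1]=[0, 0, 0, 0]
Initial: VV[2]=[0, 0, 0, 0]
Initial: VV[3]=[0, 0, 0, 0]
Event 1: SEND 2->3: VV[2][2]++ -> VV[2]=[0, 0, 1, 0], msg_vec=[0, 0, 1, 0]; VV[3]=max(VV[3],msg_vec) then VV[3][3]++ -> VV[3]=[0, 0, 1, 1]
Event 2: LOCAL 3: VV[3][3]++ -> VV[3]=[0, 0, 1, 2]
Event 3: SEND 1->2: VV[1][1]++ -> VV[1]=[0, 1, 0, 0], msg_vec=[0, 1, 0, 0]; VV[2]=max(VV[2],msg_vec) then VV[2][2]++ -> VV[2]=[0, 1, 2, 0]
Event 4: SEND 0->3: VV[0][0]++ -> VV[0]=[1, 0, 0, 0], msg_vec=[1, 0, 0, 0]; VV[3]=max(VV[3],msg_vec) then VV[3][3]++ -> VV[3]=[1, 0, 1, 3]
Event 5: SEND 1->2: VV[1][1]++ -> VV[1]=[0, 2, 0, 0], msg_vec=[0, 2, 0, 0]; VV[2]=max(VV[2],msg_vec) then VV[2][2]++ -> VV[2]=[0, 2, 3, 0]
Event 6: LOCAL 2: VV[2][2]++ -> VV[2]=[0, 2, 4, 0]
Event 7: LOCAL 1: VV[1][1]++ -> VV[1]=[0, 3, 0, 0]
Event 8: LOCAL 0: VV[0][0]++ -> VV[0]=[2, 0, 0, 0]
Final vectors: VV[0]=[2, 0, 0, 0]; VV[1]=[0, 3, 0, 0]; VV[2]=[0, 2, 4, 0]; VV[3]=[1, 0, 1, 3]

Answer: 0 2 4 0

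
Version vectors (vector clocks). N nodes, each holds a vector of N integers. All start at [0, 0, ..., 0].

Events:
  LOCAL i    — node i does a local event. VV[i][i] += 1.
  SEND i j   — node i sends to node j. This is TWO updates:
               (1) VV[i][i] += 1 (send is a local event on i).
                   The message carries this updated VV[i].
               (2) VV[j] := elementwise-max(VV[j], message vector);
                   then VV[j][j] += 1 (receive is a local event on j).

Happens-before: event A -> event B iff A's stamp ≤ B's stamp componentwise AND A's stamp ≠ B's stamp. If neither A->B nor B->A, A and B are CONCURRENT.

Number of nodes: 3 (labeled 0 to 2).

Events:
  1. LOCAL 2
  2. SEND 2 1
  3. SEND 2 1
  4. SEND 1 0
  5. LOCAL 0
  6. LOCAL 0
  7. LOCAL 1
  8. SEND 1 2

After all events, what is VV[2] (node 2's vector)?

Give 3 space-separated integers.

Initial: VV[0]=[0, 0, 0]
Initial: VV[1]=[0, 0, 0]
Initial: VV[2]=[0, 0, 0]
Event 1: LOCAL 2: VV[2][2]++ -> VV[2]=[0, 0, 1]
Event 2: SEND 2->1: VV[2][2]++ -> VV[2]=[0, 0, 2], msg_vec=[0, 0, 2]; VV[1]=max(VV[1],msg_vec) then VV[1][1]++ -> VV[1]=[0, 1, 2]
Event 3: SEND 2->1: VV[2][2]++ -> VV[2]=[0, 0, 3], msg_vec=[0, 0, 3]; VV[1]=max(VV[1],msg_vec) then VV[1][1]++ -> VV[1]=[0, 2, 3]
Event 4: SEND 1->0: VV[1][1]++ -> VV[1]=[0, 3, 3], msg_vec=[0, 3, 3]; VV[0]=max(VV[0],msg_vec) then VV[0][0]++ -> VV[0]=[1, 3, 3]
Event 5: LOCAL 0: VV[0][0]++ -> VV[0]=[2, 3, 3]
Event 6: LOCAL 0: VV[0][0]++ -> VV[0]=[3, 3, 3]
Event 7: LOCAL 1: VV[1][1]++ -> VV[1]=[0, 4, 3]
Event 8: SEND 1->2: VV[1][1]++ -> VV[1]=[0, 5, 3], msg_vec=[0, 5, 3]; VV[2]=max(VV[2],msg_vec) then VV[2][2]++ -> VV[2]=[0, 5, 4]
Final vectors: VV[0]=[3, 3, 3]; VV[1]=[0, 5, 3]; VV[2]=[0, 5, 4]

Answer: 0 5 4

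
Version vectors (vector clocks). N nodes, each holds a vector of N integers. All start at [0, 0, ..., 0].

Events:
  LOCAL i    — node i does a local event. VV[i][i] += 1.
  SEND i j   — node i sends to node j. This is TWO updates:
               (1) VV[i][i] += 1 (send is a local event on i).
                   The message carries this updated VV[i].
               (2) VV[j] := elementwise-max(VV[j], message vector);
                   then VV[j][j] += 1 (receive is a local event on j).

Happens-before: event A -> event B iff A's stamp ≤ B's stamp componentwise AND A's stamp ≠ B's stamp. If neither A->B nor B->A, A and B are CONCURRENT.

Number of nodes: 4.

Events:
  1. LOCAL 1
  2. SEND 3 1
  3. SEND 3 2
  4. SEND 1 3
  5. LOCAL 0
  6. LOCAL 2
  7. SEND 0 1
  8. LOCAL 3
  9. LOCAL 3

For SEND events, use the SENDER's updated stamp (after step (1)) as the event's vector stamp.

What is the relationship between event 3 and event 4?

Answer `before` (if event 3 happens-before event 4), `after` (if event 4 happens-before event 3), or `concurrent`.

Initial: VV[0]=[0, 0, 0, 0]
Initial: VV[1]=[0, 0, 0, 0]
Initial: VV[2]=[0, 0, 0, 0]
Initial: VV[3]=[0, 0, 0, 0]
Event 1: LOCAL 1: VV[1][1]++ -> VV[1]=[0, 1, 0, 0]
Event 2: SEND 3->1: VV[3][3]++ -> VV[3]=[0, 0, 0, 1], msg_vec=[0, 0, 0, 1]; VV[1]=max(VV[1],msg_vec) then VV[1][1]++ -> VV[1]=[0, 2, 0, 1]
Event 3: SEND 3->2: VV[3][3]++ -> VV[3]=[0, 0, 0, 2], msg_vec=[0, 0, 0, 2]; VV[2]=max(VV[2],msg_vec) then VV[2][2]++ -> VV[2]=[0, 0, 1, 2]
Event 4: SEND 1->3: VV[1][1]++ -> VV[1]=[0, 3, 0, 1], msg_vec=[0, 3, 0, 1]; VV[3]=max(VV[3],msg_vec) then VV[3][3]++ -> VV[3]=[0, 3, 0, 3]
Event 5: LOCAL 0: VV[0][0]++ -> VV[0]=[1, 0, 0, 0]
Event 6: LOCAL 2: VV[2][2]++ -> VV[2]=[0, 0, 2, 2]
Event 7: SEND 0->1: VV[0][0]++ -> VV[0]=[2, 0, 0, 0], msg_vec=[2, 0, 0, 0]; VV[1]=max(VV[1],msg_vec) then VV[1][1]++ -> VV[1]=[2, 4, 0, 1]
Event 8: LOCAL 3: VV[3][3]++ -> VV[3]=[0, 3, 0, 4]
Event 9: LOCAL 3: VV[3][3]++ -> VV[3]=[0, 3, 0, 5]
Event 3 stamp: [0, 0, 0, 2]
Event 4 stamp: [0, 3, 0, 1]
[0, 0, 0, 2] <= [0, 3, 0, 1]? False
[0, 3, 0, 1] <= [0, 0, 0, 2]? False
Relation: concurrent

Answer: concurrent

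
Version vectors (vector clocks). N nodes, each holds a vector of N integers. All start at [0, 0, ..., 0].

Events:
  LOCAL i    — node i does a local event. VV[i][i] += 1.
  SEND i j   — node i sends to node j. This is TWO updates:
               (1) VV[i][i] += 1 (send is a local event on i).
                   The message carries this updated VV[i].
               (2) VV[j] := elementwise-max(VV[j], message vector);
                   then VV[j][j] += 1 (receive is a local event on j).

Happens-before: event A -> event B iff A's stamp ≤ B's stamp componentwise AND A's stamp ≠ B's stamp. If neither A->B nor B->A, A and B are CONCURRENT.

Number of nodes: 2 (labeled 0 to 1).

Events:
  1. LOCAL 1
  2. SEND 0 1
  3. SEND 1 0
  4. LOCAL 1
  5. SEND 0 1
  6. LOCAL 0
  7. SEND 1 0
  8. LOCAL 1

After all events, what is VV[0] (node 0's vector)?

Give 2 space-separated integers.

Answer: 5 6

Derivation:
Initial: VV[0]=[0, 0]
Initial: VV[1]=[0, 0]
Event 1: LOCAL 1: VV[1][1]++ -> VV[1]=[0, 1]
Event 2: SEND 0->1: VV[0][0]++ -> VV[0]=[1, 0], msg_vec=[1, 0]; VV[1]=max(VV[1],msg_vec) then VV[1][1]++ -> VV[1]=[1, 2]
Event 3: SEND 1->0: VV[1][1]++ -> VV[1]=[1, 3], msg_vec=[1, 3]; VV[0]=max(VV[0],msg_vec) then VV[0][0]++ -> VV[0]=[2, 3]
Event 4: LOCAL 1: VV[1][1]++ -> VV[1]=[1, 4]
Event 5: SEND 0->1: VV[0][0]++ -> VV[0]=[3, 3], msg_vec=[3, 3]; VV[1]=max(VV[1],msg_vec) then VV[1][1]++ -> VV[1]=[3, 5]
Event 6: LOCAL 0: VV[0][0]++ -> VV[0]=[4, 3]
Event 7: SEND 1->0: VV[1][1]++ -> VV[1]=[3, 6], msg_vec=[3, 6]; VV[0]=max(VV[0],msg_vec) then VV[0][0]++ -> VV[0]=[5, 6]
Event 8: LOCAL 1: VV[1][1]++ -> VV[1]=[3, 7]
Final vectors: VV[0]=[5, 6]; VV[1]=[3, 7]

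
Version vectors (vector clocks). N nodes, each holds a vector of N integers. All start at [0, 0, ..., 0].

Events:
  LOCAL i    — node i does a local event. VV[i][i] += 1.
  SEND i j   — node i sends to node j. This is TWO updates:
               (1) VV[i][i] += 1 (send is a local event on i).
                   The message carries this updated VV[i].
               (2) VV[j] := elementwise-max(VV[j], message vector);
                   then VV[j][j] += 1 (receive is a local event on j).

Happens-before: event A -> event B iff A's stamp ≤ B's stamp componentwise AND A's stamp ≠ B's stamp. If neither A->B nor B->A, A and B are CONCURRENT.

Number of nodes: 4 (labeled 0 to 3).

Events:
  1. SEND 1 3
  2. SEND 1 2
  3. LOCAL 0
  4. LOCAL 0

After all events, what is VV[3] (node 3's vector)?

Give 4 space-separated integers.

Answer: 0 1 0 1

Derivation:
Initial: VV[0]=[0, 0, 0, 0]
Initial: VV[1]=[0, 0, 0, 0]
Initial: VV[2]=[0, 0, 0, 0]
Initial: VV[3]=[0, 0, 0, 0]
Event 1: SEND 1->3: VV[1][1]++ -> VV[1]=[0, 1, 0, 0], msg_vec=[0, 1, 0, 0]; VV[3]=max(VV[3],msg_vec) then VV[3][3]++ -> VV[3]=[0, 1, 0, 1]
Event 2: SEND 1->2: VV[1][1]++ -> VV[1]=[0, 2, 0, 0], msg_vec=[0, 2, 0, 0]; VV[2]=max(VV[2],msg_vec) then VV[2][2]++ -> VV[2]=[0, 2, 1, 0]
Event 3: LOCAL 0: VV[0][0]++ -> VV[0]=[1, 0, 0, 0]
Event 4: LOCAL 0: VV[0][0]++ -> VV[0]=[2, 0, 0, 0]
Final vectors: VV[0]=[2, 0, 0, 0]; VV[1]=[0, 2, 0, 0]; VV[2]=[0, 2, 1, 0]; VV[3]=[0, 1, 0, 1]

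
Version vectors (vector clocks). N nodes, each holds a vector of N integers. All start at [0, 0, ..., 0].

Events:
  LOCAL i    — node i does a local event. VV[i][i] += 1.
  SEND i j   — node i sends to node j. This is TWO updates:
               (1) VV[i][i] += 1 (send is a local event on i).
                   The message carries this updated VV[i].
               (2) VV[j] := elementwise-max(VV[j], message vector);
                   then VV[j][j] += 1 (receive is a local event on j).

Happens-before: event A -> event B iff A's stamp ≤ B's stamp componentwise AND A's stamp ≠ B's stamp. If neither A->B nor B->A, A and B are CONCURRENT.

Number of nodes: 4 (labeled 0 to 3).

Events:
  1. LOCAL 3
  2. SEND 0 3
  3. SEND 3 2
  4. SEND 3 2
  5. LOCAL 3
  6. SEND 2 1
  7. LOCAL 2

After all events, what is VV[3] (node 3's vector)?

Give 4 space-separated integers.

Answer: 1 0 0 5

Derivation:
Initial: VV[0]=[0, 0, 0, 0]
Initial: VV[1]=[0, 0, 0, 0]
Initial: VV[2]=[0, 0, 0, 0]
Initial: VV[3]=[0, 0, 0, 0]
Event 1: LOCAL 3: VV[3][3]++ -> VV[3]=[0, 0, 0, 1]
Event 2: SEND 0->3: VV[0][0]++ -> VV[0]=[1, 0, 0, 0], msg_vec=[1, 0, 0, 0]; VV[3]=max(VV[3],msg_vec) then VV[3][3]++ -> VV[3]=[1, 0, 0, 2]
Event 3: SEND 3->2: VV[3][3]++ -> VV[3]=[1, 0, 0, 3], msg_vec=[1, 0, 0, 3]; VV[2]=max(VV[2],msg_vec) then VV[2][2]++ -> VV[2]=[1, 0, 1, 3]
Event 4: SEND 3->2: VV[3][3]++ -> VV[3]=[1, 0, 0, 4], msg_vec=[1, 0, 0, 4]; VV[2]=max(VV[2],msg_vec) then VV[2][2]++ -> VV[2]=[1, 0, 2, 4]
Event 5: LOCAL 3: VV[3][3]++ -> VV[3]=[1, 0, 0, 5]
Event 6: SEND 2->1: VV[2][2]++ -> VV[2]=[1, 0, 3, 4], msg_vec=[1, 0, 3, 4]; VV[1]=max(VV[1],msg_vec) then VV[1][1]++ -> VV[1]=[1, 1, 3, 4]
Event 7: LOCAL 2: VV[2][2]++ -> VV[2]=[1, 0, 4, 4]
Final vectors: VV[0]=[1, 0, 0, 0]; VV[1]=[1, 1, 3, 4]; VV[2]=[1, 0, 4, 4]; VV[3]=[1, 0, 0, 5]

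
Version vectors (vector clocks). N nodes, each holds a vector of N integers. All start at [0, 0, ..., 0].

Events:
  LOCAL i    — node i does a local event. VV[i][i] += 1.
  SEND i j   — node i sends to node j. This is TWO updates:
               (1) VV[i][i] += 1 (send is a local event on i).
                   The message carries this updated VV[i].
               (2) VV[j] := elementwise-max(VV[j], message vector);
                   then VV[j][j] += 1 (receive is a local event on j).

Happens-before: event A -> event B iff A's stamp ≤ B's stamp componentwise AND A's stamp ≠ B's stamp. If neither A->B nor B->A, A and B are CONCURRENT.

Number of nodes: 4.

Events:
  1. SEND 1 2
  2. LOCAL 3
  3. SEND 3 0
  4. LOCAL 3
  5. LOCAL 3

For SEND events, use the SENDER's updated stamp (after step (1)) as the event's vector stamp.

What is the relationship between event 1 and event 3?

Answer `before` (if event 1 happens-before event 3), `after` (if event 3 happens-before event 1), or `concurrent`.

Answer: concurrent

Derivation:
Initial: VV[0]=[0, 0, 0, 0]
Initial: VV[1]=[0, 0, 0, 0]
Initial: VV[2]=[0, 0, 0, 0]
Initial: VV[3]=[0, 0, 0, 0]
Event 1: SEND 1->2: VV[1][1]++ -> VV[1]=[0, 1, 0, 0], msg_vec=[0, 1, 0, 0]; VV[2]=max(VV[2],msg_vec) then VV[2][2]++ -> VV[2]=[0, 1, 1, 0]
Event 2: LOCAL 3: VV[3][3]++ -> VV[3]=[0, 0, 0, 1]
Event 3: SEND 3->0: VV[3][3]++ -> VV[3]=[0, 0, 0, 2], msg_vec=[0, 0, 0, 2]; VV[0]=max(VV[0],msg_vec) then VV[0][0]++ -> VV[0]=[1, 0, 0, 2]
Event 4: LOCAL 3: VV[3][3]++ -> VV[3]=[0, 0, 0, 3]
Event 5: LOCAL 3: VV[3][3]++ -> VV[3]=[0, 0, 0, 4]
Event 1 stamp: [0, 1, 0, 0]
Event 3 stamp: [0, 0, 0, 2]
[0, 1, 0, 0] <= [0, 0, 0, 2]? False
[0, 0, 0, 2] <= [0, 1, 0, 0]? False
Relation: concurrent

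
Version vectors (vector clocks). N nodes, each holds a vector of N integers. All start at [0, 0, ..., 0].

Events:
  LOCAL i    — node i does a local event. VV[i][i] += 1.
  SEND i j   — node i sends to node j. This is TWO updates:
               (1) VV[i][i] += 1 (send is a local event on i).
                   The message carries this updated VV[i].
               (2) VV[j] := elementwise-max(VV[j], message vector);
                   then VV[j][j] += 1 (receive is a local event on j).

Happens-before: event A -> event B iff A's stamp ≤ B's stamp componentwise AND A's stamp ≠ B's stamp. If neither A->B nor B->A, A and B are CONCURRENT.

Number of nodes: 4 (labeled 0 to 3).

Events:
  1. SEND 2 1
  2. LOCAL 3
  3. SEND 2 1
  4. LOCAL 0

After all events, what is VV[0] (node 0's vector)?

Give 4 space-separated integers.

Initial: VV[0]=[0, 0, 0, 0]
Initial: VV[1]=[0, 0, 0, 0]
Initial: VV[2]=[0, 0, 0, 0]
Initial: VV[3]=[0, 0, 0, 0]
Event 1: SEND 2->1: VV[2][2]++ -> VV[2]=[0, 0, 1, 0], msg_vec=[0, 0, 1, 0]; VV[1]=max(VV[1],msg_vec) then VV[1][1]++ -> VV[1]=[0, 1, 1, 0]
Event 2: LOCAL 3: VV[3][3]++ -> VV[3]=[0, 0, 0, 1]
Event 3: SEND 2->1: VV[2][2]++ -> VV[2]=[0, 0, 2, 0], msg_vec=[0, 0, 2, 0]; VV[1]=max(VV[1],msg_vec) then VV[1][1]++ -> VV[1]=[0, 2, 2, 0]
Event 4: LOCAL 0: VV[0][0]++ -> VV[0]=[1, 0, 0, 0]
Final vectors: VV[0]=[1, 0, 0, 0]; VV[1]=[0, 2, 2, 0]; VV[2]=[0, 0, 2, 0]; VV[3]=[0, 0, 0, 1]

Answer: 1 0 0 0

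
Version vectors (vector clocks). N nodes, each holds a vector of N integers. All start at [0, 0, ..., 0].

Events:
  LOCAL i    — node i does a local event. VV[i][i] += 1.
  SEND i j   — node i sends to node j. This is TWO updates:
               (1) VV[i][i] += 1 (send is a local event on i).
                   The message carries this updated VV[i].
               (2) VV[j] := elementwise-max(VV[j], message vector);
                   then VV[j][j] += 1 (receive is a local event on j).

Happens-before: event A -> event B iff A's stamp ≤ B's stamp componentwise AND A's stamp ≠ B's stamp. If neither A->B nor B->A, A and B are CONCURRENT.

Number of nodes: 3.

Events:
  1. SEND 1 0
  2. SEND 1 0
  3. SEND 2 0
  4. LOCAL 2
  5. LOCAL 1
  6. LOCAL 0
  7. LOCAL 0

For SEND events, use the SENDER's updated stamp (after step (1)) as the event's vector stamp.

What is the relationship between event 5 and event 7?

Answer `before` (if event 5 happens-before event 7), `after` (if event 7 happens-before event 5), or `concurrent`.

Initial: VV[0]=[0, 0, 0]
Initial: VV[1]=[0, 0, 0]
Initial: VV[2]=[0, 0, 0]
Event 1: SEND 1->0: VV[1][1]++ -> VV[1]=[0, 1, 0], msg_vec=[0, 1, 0]; VV[0]=max(VV[0],msg_vec) then VV[0][0]++ -> VV[0]=[1, 1, 0]
Event 2: SEND 1->0: VV[1][1]++ -> VV[1]=[0, 2, 0], msg_vec=[0, 2, 0]; VV[0]=max(VV[0],msg_vec) then VV[0][0]++ -> VV[0]=[2, 2, 0]
Event 3: SEND 2->0: VV[2][2]++ -> VV[2]=[0, 0, 1], msg_vec=[0, 0, 1]; VV[0]=max(VV[0],msg_vec) then VV[0][0]++ -> VV[0]=[3, 2, 1]
Event 4: LOCAL 2: VV[2][2]++ -> VV[2]=[0, 0, 2]
Event 5: LOCAL 1: VV[1][1]++ -> VV[1]=[0, 3, 0]
Event 6: LOCAL 0: VV[0][0]++ -> VV[0]=[4, 2, 1]
Event 7: LOCAL 0: VV[0][0]++ -> VV[0]=[5, 2, 1]
Event 5 stamp: [0, 3, 0]
Event 7 stamp: [5, 2, 1]
[0, 3, 0] <= [5, 2, 1]? False
[5, 2, 1] <= [0, 3, 0]? False
Relation: concurrent

Answer: concurrent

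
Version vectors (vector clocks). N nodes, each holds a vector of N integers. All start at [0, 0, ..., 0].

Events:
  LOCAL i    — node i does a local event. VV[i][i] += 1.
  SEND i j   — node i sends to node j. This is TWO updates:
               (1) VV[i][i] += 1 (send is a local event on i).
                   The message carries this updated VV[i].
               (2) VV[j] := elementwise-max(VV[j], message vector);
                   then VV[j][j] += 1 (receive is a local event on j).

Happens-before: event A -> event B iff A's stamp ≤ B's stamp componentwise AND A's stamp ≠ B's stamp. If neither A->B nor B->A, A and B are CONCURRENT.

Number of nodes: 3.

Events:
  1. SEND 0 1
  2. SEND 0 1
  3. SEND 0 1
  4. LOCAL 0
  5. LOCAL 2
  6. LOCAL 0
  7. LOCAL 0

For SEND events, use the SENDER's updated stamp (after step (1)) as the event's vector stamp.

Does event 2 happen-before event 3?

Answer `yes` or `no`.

Answer: yes

Derivation:
Initial: VV[0]=[0, 0, 0]
Initial: VV[1]=[0, 0, 0]
Initial: VV[2]=[0, 0, 0]
Event 1: SEND 0->1: VV[0][0]++ -> VV[0]=[1, 0, 0], msg_vec=[1, 0, 0]; VV[1]=max(VV[1],msg_vec) then VV[1][1]++ -> VV[1]=[1, 1, 0]
Event 2: SEND 0->1: VV[0][0]++ -> VV[0]=[2, 0, 0], msg_vec=[2, 0, 0]; VV[1]=max(VV[1],msg_vec) then VV[1][1]++ -> VV[1]=[2, 2, 0]
Event 3: SEND 0->1: VV[0][0]++ -> VV[0]=[3, 0, 0], msg_vec=[3, 0, 0]; VV[1]=max(VV[1],msg_vec) then VV[1][1]++ -> VV[1]=[3, 3, 0]
Event 4: LOCAL 0: VV[0][0]++ -> VV[0]=[4, 0, 0]
Event 5: LOCAL 2: VV[2][2]++ -> VV[2]=[0, 0, 1]
Event 6: LOCAL 0: VV[0][0]++ -> VV[0]=[5, 0, 0]
Event 7: LOCAL 0: VV[0][0]++ -> VV[0]=[6, 0, 0]
Event 2 stamp: [2, 0, 0]
Event 3 stamp: [3, 0, 0]
[2, 0, 0] <= [3, 0, 0]? True. Equal? False. Happens-before: True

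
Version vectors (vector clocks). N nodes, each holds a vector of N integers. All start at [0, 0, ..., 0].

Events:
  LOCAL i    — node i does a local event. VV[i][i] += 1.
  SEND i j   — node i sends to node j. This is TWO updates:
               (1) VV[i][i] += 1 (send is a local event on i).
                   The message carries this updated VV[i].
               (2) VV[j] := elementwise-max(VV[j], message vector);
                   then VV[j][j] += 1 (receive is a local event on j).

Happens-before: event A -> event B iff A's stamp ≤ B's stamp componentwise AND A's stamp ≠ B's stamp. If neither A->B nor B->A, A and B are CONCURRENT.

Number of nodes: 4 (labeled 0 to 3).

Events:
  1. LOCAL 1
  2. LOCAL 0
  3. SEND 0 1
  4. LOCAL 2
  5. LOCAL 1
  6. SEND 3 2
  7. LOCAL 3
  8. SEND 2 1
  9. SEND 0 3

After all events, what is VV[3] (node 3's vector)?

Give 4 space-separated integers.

Answer: 3 0 0 3

Derivation:
Initial: VV[0]=[0, 0, 0, 0]
Initial: VV[1]=[0, 0, 0, 0]
Initial: VV[2]=[0, 0, 0, 0]
Initial: VV[3]=[0, 0, 0, 0]
Event 1: LOCAL 1: VV[1][1]++ -> VV[1]=[0, 1, 0, 0]
Event 2: LOCAL 0: VV[0][0]++ -> VV[0]=[1, 0, 0, 0]
Event 3: SEND 0->1: VV[0][0]++ -> VV[0]=[2, 0, 0, 0], msg_vec=[2, 0, 0, 0]; VV[1]=max(VV[1],msg_vec) then VV[1][1]++ -> VV[1]=[2, 2, 0, 0]
Event 4: LOCAL 2: VV[2][2]++ -> VV[2]=[0, 0, 1, 0]
Event 5: LOCAL 1: VV[1][1]++ -> VV[1]=[2, 3, 0, 0]
Event 6: SEND 3->2: VV[3][3]++ -> VV[3]=[0, 0, 0, 1], msg_vec=[0, 0, 0, 1]; VV[2]=max(VV[2],msg_vec) then VV[2][2]++ -> VV[2]=[0, 0, 2, 1]
Event 7: LOCAL 3: VV[3][3]++ -> VV[3]=[0, 0, 0, 2]
Event 8: SEND 2->1: VV[2][2]++ -> VV[2]=[0, 0, 3, 1], msg_vec=[0, 0, 3, 1]; VV[1]=max(VV[1],msg_vec) then VV[1][1]++ -> VV[1]=[2, 4, 3, 1]
Event 9: SEND 0->3: VV[0][0]++ -> VV[0]=[3, 0, 0, 0], msg_vec=[3, 0, 0, 0]; VV[3]=max(VV[3],msg_vec) then VV[3][3]++ -> VV[3]=[3, 0, 0, 3]
Final vectors: VV[0]=[3, 0, 0, 0]; VV[1]=[2, 4, 3, 1]; VV[2]=[0, 0, 3, 1]; VV[3]=[3, 0, 0, 3]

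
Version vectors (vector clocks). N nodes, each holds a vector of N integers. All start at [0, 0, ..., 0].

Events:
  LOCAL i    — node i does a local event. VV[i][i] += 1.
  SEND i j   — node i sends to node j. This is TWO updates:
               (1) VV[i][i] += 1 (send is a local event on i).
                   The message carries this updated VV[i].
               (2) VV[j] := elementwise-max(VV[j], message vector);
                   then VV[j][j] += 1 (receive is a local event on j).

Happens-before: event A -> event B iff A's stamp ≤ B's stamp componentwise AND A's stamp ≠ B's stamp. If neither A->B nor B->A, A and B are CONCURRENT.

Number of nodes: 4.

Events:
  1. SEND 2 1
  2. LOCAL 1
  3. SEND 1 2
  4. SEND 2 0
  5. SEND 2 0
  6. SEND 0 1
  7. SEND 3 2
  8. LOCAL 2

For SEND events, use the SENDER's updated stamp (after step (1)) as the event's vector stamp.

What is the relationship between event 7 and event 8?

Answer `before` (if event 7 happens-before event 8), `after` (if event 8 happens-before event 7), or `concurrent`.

Initial: VV[0]=[0, 0, 0, 0]
Initial: VV[1]=[0, 0, 0, 0]
Initial: VV[2]=[0, 0, 0, 0]
Initial: VV[3]=[0, 0, 0, 0]
Event 1: SEND 2->1: VV[2][2]++ -> VV[2]=[0, 0, 1, 0], msg_vec=[0, 0, 1, 0]; VV[1]=max(VV[1],msg_vec) then VV[1][1]++ -> VV[1]=[0, 1, 1, 0]
Event 2: LOCAL 1: VV[1][1]++ -> VV[1]=[0, 2, 1, 0]
Event 3: SEND 1->2: VV[1][1]++ -> VV[1]=[0, 3, 1, 0], msg_vec=[0, 3, 1, 0]; VV[2]=max(VV[2],msg_vec) then VV[2][2]++ -> VV[2]=[0, 3, 2, 0]
Event 4: SEND 2->0: VV[2][2]++ -> VV[2]=[0, 3, 3, 0], msg_vec=[0, 3, 3, 0]; VV[0]=max(VV[0],msg_vec) then VV[0][0]++ -> VV[0]=[1, 3, 3, 0]
Event 5: SEND 2->0: VV[2][2]++ -> VV[2]=[0, 3, 4, 0], msg_vec=[0, 3, 4, 0]; VV[0]=max(VV[0],msg_vec) then VV[0][0]++ -> VV[0]=[2, 3, 4, 0]
Event 6: SEND 0->1: VV[0][0]++ -> VV[0]=[3, 3, 4, 0], msg_vec=[3, 3, 4, 0]; VV[1]=max(VV[1],msg_vec) then VV[1][1]++ -> VV[1]=[3, 4, 4, 0]
Event 7: SEND 3->2: VV[3][3]++ -> VV[3]=[0, 0, 0, 1], msg_vec=[0, 0, 0, 1]; VV[2]=max(VV[2],msg_vec) then VV[2][2]++ -> VV[2]=[0, 3, 5, 1]
Event 8: LOCAL 2: VV[2][2]++ -> VV[2]=[0, 3, 6, 1]
Event 7 stamp: [0, 0, 0, 1]
Event 8 stamp: [0, 3, 6, 1]
[0, 0, 0, 1] <= [0, 3, 6, 1]? True
[0, 3, 6, 1] <= [0, 0, 0, 1]? False
Relation: before

Answer: before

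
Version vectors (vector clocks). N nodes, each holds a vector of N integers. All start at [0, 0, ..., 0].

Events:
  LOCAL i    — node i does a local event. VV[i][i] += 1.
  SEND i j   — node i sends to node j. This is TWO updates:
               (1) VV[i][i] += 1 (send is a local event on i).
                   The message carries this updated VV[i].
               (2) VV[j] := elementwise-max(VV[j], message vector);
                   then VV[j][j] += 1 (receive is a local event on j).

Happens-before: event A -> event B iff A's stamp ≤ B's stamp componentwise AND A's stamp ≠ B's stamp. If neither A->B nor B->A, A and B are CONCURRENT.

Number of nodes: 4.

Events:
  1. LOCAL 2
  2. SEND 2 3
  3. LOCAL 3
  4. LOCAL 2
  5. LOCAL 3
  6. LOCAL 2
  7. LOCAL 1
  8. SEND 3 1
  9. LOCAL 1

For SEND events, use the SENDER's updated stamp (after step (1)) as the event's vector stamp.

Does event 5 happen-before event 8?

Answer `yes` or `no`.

Answer: yes

Derivation:
Initial: VV[0]=[0, 0, 0, 0]
Initial: VV[1]=[0, 0, 0, 0]
Initial: VV[2]=[0, 0, 0, 0]
Initial: VV[3]=[0, 0, 0, 0]
Event 1: LOCAL 2: VV[2][2]++ -> VV[2]=[0, 0, 1, 0]
Event 2: SEND 2->3: VV[2][2]++ -> VV[2]=[0, 0, 2, 0], msg_vec=[0, 0, 2, 0]; VV[3]=max(VV[3],msg_vec) then VV[3][3]++ -> VV[3]=[0, 0, 2, 1]
Event 3: LOCAL 3: VV[3][3]++ -> VV[3]=[0, 0, 2, 2]
Event 4: LOCAL 2: VV[2][2]++ -> VV[2]=[0, 0, 3, 0]
Event 5: LOCAL 3: VV[3][3]++ -> VV[3]=[0, 0, 2, 3]
Event 6: LOCAL 2: VV[2][2]++ -> VV[2]=[0, 0, 4, 0]
Event 7: LOCAL 1: VV[1][1]++ -> VV[1]=[0, 1, 0, 0]
Event 8: SEND 3->1: VV[3][3]++ -> VV[3]=[0, 0, 2, 4], msg_vec=[0, 0, 2, 4]; VV[1]=max(VV[1],msg_vec) then VV[1][1]++ -> VV[1]=[0, 2, 2, 4]
Event 9: LOCAL 1: VV[1][1]++ -> VV[1]=[0, 3, 2, 4]
Event 5 stamp: [0, 0, 2, 3]
Event 8 stamp: [0, 0, 2, 4]
[0, 0, 2, 3] <= [0, 0, 2, 4]? True. Equal? False. Happens-before: True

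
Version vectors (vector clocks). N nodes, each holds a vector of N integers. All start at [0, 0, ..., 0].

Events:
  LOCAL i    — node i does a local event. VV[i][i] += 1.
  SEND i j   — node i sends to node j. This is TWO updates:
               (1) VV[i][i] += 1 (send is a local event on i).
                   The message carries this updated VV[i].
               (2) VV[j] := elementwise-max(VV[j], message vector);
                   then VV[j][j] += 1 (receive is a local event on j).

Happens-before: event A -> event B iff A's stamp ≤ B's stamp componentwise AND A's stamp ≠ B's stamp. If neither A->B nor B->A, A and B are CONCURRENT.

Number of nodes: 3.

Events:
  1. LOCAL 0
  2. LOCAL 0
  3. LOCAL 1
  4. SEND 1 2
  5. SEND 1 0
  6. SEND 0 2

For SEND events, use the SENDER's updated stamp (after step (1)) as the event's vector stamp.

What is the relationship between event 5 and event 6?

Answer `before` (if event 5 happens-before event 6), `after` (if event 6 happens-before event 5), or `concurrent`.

Initial: VV[0]=[0, 0, 0]
Initial: VV[1]=[0, 0, 0]
Initial: VV[2]=[0, 0, 0]
Event 1: LOCAL 0: VV[0][0]++ -> VV[0]=[1, 0, 0]
Event 2: LOCAL 0: VV[0][0]++ -> VV[0]=[2, 0, 0]
Event 3: LOCAL 1: VV[1][1]++ -> VV[1]=[0, 1, 0]
Event 4: SEND 1->2: VV[1][1]++ -> VV[1]=[0, 2, 0], msg_vec=[0, 2, 0]; VV[2]=max(VV[2],msg_vec) then VV[2][2]++ -> VV[2]=[0, 2, 1]
Event 5: SEND 1->0: VV[1][1]++ -> VV[1]=[0, 3, 0], msg_vec=[0, 3, 0]; VV[0]=max(VV[0],msg_vec) then VV[0][0]++ -> VV[0]=[3, 3, 0]
Event 6: SEND 0->2: VV[0][0]++ -> VV[0]=[4, 3, 0], msg_vec=[4, 3, 0]; VV[2]=max(VV[2],msg_vec) then VV[2][2]++ -> VV[2]=[4, 3, 2]
Event 5 stamp: [0, 3, 0]
Event 6 stamp: [4, 3, 0]
[0, 3, 0] <= [4, 3, 0]? True
[4, 3, 0] <= [0, 3, 0]? False
Relation: before

Answer: before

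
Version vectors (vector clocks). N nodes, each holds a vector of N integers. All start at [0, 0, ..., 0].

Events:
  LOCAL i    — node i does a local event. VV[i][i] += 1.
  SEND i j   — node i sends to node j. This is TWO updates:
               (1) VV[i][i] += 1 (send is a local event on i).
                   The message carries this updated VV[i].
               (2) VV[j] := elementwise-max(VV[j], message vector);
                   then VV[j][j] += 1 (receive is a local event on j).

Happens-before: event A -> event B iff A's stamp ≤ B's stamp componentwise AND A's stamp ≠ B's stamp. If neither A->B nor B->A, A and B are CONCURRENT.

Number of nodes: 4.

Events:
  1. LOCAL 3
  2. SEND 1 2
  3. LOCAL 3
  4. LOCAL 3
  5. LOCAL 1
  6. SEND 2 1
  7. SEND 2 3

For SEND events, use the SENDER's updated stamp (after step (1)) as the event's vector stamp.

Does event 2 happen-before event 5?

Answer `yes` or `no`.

Initial: VV[0]=[0, 0, 0, 0]
Initial: VV[1]=[0, 0, 0, 0]
Initial: VV[2]=[0, 0, 0, 0]
Initial: VV[3]=[0, 0, 0, 0]
Event 1: LOCAL 3: VV[3][3]++ -> VV[3]=[0, 0, 0, 1]
Event 2: SEND 1->2: VV[1][1]++ -> VV[1]=[0, 1, 0, 0], msg_vec=[0, 1, 0, 0]; VV[2]=max(VV[2],msg_vec) then VV[2][2]++ -> VV[2]=[0, 1, 1, 0]
Event 3: LOCAL 3: VV[3][3]++ -> VV[3]=[0, 0, 0, 2]
Event 4: LOCAL 3: VV[3][3]++ -> VV[3]=[0, 0, 0, 3]
Event 5: LOCAL 1: VV[1][1]++ -> VV[1]=[0, 2, 0, 0]
Event 6: SEND 2->1: VV[2][2]++ -> VV[2]=[0, 1, 2, 0], msg_vec=[0, 1, 2, 0]; VV[1]=max(VV[1],msg_vec) then VV[1][1]++ -> VV[1]=[0, 3, 2, 0]
Event 7: SEND 2->3: VV[2][2]++ -> VV[2]=[0, 1, 3, 0], msg_vec=[0, 1, 3, 0]; VV[3]=max(VV[3],msg_vec) then VV[3][3]++ -> VV[3]=[0, 1, 3, 4]
Event 2 stamp: [0, 1, 0, 0]
Event 5 stamp: [0, 2, 0, 0]
[0, 1, 0, 0] <= [0, 2, 0, 0]? True. Equal? False. Happens-before: True

Answer: yes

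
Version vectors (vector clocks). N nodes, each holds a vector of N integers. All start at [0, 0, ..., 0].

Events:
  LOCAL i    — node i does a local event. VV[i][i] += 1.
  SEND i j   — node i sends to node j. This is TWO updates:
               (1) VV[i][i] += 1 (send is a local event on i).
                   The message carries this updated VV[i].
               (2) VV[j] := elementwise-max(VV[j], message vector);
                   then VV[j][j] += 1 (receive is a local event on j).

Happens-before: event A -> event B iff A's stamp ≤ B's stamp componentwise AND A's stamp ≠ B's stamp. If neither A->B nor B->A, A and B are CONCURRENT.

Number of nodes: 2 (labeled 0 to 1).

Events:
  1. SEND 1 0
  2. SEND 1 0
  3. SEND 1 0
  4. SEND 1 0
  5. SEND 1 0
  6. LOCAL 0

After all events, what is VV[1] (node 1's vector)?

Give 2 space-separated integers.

Answer: 0 5

Derivation:
Initial: VV[0]=[0, 0]
Initial: VV[1]=[0, 0]
Event 1: SEND 1->0: VV[1][1]++ -> VV[1]=[0, 1], msg_vec=[0, 1]; VV[0]=max(VV[0],msg_vec) then VV[0][0]++ -> VV[0]=[1, 1]
Event 2: SEND 1->0: VV[1][1]++ -> VV[1]=[0, 2], msg_vec=[0, 2]; VV[0]=max(VV[0],msg_vec) then VV[0][0]++ -> VV[0]=[2, 2]
Event 3: SEND 1->0: VV[1][1]++ -> VV[1]=[0, 3], msg_vec=[0, 3]; VV[0]=max(VV[0],msg_vec) then VV[0][0]++ -> VV[0]=[3, 3]
Event 4: SEND 1->0: VV[1][1]++ -> VV[1]=[0, 4], msg_vec=[0, 4]; VV[0]=max(VV[0],msg_vec) then VV[0][0]++ -> VV[0]=[4, 4]
Event 5: SEND 1->0: VV[1][1]++ -> VV[1]=[0, 5], msg_vec=[0, 5]; VV[0]=max(VV[0],msg_vec) then VV[0][0]++ -> VV[0]=[5, 5]
Event 6: LOCAL 0: VV[0][0]++ -> VV[0]=[6, 5]
Final vectors: VV[0]=[6, 5]; VV[1]=[0, 5]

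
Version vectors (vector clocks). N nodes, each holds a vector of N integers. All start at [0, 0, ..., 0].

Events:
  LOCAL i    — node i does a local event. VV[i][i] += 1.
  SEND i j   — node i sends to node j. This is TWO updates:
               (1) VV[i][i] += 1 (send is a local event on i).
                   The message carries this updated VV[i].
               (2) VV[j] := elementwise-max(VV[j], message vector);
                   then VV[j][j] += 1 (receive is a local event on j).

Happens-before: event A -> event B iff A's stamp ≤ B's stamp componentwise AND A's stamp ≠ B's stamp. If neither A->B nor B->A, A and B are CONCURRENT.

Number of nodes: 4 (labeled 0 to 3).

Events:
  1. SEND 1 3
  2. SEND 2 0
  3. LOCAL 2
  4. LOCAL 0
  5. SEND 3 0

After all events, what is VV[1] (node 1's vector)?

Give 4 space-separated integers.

Initial: VV[0]=[0, 0, 0, 0]
Initial: VV[1]=[0, 0, 0, 0]
Initial: VV[2]=[0, 0, 0, 0]
Initial: VV[3]=[0, 0, 0, 0]
Event 1: SEND 1->3: VV[1][1]++ -> VV[1]=[0, 1, 0, 0], msg_vec=[0, 1, 0, 0]; VV[3]=max(VV[3],msg_vec) then VV[3][3]++ -> VV[3]=[0, 1, 0, 1]
Event 2: SEND 2->0: VV[2][2]++ -> VV[2]=[0, 0, 1, 0], msg_vec=[0, 0, 1, 0]; VV[0]=max(VV[0],msg_vec) then VV[0][0]++ -> VV[0]=[1, 0, 1, 0]
Event 3: LOCAL 2: VV[2][2]++ -> VV[2]=[0, 0, 2, 0]
Event 4: LOCAL 0: VV[0][0]++ -> VV[0]=[2, 0, 1, 0]
Event 5: SEND 3->0: VV[3][3]++ -> VV[3]=[0, 1, 0, 2], msg_vec=[0, 1, 0, 2]; VV[0]=max(VV[0],msg_vec) then VV[0][0]++ -> VV[0]=[3, 1, 1, 2]
Final vectors: VV[0]=[3, 1, 1, 2]; VV[1]=[0, 1, 0, 0]; VV[2]=[0, 0, 2, 0]; VV[3]=[0, 1, 0, 2]

Answer: 0 1 0 0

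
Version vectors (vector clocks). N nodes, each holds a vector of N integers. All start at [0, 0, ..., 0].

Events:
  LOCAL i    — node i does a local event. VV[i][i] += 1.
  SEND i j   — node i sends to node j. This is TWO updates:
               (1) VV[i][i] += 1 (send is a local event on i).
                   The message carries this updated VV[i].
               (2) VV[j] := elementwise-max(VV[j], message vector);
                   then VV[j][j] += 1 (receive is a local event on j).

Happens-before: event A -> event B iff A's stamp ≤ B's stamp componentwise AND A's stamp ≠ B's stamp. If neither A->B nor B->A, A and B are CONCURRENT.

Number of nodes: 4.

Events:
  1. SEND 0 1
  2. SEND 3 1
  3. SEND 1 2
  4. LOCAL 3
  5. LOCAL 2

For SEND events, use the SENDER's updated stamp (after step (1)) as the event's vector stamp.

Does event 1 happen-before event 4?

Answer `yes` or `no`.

Initial: VV[0]=[0, 0, 0, 0]
Initial: VV[1]=[0, 0, 0, 0]
Initial: VV[2]=[0, 0, 0, 0]
Initial: VV[3]=[0, 0, 0, 0]
Event 1: SEND 0->1: VV[0][0]++ -> VV[0]=[1, 0, 0, 0], msg_vec=[1, 0, 0, 0]; VV[1]=max(VV[1],msg_vec) then VV[1][1]++ -> VV[1]=[1, 1, 0, 0]
Event 2: SEND 3->1: VV[3][3]++ -> VV[3]=[0, 0, 0, 1], msg_vec=[0, 0, 0, 1]; VV[1]=max(VV[1],msg_vec) then VV[1][1]++ -> VV[1]=[1, 2, 0, 1]
Event 3: SEND 1->2: VV[1][1]++ -> VV[1]=[1, 3, 0, 1], msg_vec=[1, 3, 0, 1]; VV[2]=max(VV[2],msg_vec) then VV[2][2]++ -> VV[2]=[1, 3, 1, 1]
Event 4: LOCAL 3: VV[3][3]++ -> VV[3]=[0, 0, 0, 2]
Event 5: LOCAL 2: VV[2][2]++ -> VV[2]=[1, 3, 2, 1]
Event 1 stamp: [1, 0, 0, 0]
Event 4 stamp: [0, 0, 0, 2]
[1, 0, 0, 0] <= [0, 0, 0, 2]? False. Equal? False. Happens-before: False

Answer: no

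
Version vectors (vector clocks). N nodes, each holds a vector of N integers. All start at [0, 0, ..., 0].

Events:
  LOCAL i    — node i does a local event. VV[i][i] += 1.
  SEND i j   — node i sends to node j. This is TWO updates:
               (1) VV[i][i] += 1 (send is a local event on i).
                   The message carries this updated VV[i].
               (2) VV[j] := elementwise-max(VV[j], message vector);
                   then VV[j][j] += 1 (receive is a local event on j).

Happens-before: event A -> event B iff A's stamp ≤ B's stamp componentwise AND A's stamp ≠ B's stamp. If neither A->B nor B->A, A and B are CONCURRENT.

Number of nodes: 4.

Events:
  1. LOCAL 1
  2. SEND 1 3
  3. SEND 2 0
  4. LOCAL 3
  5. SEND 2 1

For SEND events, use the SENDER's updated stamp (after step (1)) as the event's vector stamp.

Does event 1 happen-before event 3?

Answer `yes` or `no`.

Answer: no

Derivation:
Initial: VV[0]=[0, 0, 0, 0]
Initial: VV[1]=[0, 0, 0, 0]
Initial: VV[2]=[0, 0, 0, 0]
Initial: VV[3]=[0, 0, 0, 0]
Event 1: LOCAL 1: VV[1][1]++ -> VV[1]=[0, 1, 0, 0]
Event 2: SEND 1->3: VV[1][1]++ -> VV[1]=[0, 2, 0, 0], msg_vec=[0, 2, 0, 0]; VV[3]=max(VV[3],msg_vec) then VV[3][3]++ -> VV[3]=[0, 2, 0, 1]
Event 3: SEND 2->0: VV[2][2]++ -> VV[2]=[0, 0, 1, 0], msg_vec=[0, 0, 1, 0]; VV[0]=max(VV[0],msg_vec) then VV[0][0]++ -> VV[0]=[1, 0, 1, 0]
Event 4: LOCAL 3: VV[3][3]++ -> VV[3]=[0, 2, 0, 2]
Event 5: SEND 2->1: VV[2][2]++ -> VV[2]=[0, 0, 2, 0], msg_vec=[0, 0, 2, 0]; VV[1]=max(VV[1],msg_vec) then VV[1][1]++ -> VV[1]=[0, 3, 2, 0]
Event 1 stamp: [0, 1, 0, 0]
Event 3 stamp: [0, 0, 1, 0]
[0, 1, 0, 0] <= [0, 0, 1, 0]? False. Equal? False. Happens-before: False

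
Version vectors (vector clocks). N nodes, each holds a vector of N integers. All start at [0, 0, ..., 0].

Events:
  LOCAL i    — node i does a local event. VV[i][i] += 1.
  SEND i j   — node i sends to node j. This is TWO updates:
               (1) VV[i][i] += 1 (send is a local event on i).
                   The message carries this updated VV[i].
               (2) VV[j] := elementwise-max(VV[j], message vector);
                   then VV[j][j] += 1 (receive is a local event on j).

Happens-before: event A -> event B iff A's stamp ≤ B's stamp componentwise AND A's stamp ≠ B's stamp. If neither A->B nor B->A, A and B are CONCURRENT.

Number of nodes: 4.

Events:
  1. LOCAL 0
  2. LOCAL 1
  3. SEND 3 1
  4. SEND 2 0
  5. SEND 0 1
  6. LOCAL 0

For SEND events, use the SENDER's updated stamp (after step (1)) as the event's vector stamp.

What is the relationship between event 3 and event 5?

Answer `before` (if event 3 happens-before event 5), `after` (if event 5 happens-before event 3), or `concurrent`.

Initial: VV[0]=[0, 0, 0, 0]
Initial: VV[1]=[0, 0, 0, 0]
Initial: VV[2]=[0, 0, 0, 0]
Initial: VV[3]=[0, 0, 0, 0]
Event 1: LOCAL 0: VV[0][0]++ -> VV[0]=[1, 0, 0, 0]
Event 2: LOCAL 1: VV[1][1]++ -> VV[1]=[0, 1, 0, 0]
Event 3: SEND 3->1: VV[3][3]++ -> VV[3]=[0, 0, 0, 1], msg_vec=[0, 0, 0, 1]; VV[1]=max(VV[1],msg_vec) then VV[1][1]++ -> VV[1]=[0, 2, 0, 1]
Event 4: SEND 2->0: VV[2][2]++ -> VV[2]=[0, 0, 1, 0], msg_vec=[0, 0, 1, 0]; VV[0]=max(VV[0],msg_vec) then VV[0][0]++ -> VV[0]=[2, 0, 1, 0]
Event 5: SEND 0->1: VV[0][0]++ -> VV[0]=[3, 0, 1, 0], msg_vec=[3, 0, 1, 0]; VV[1]=max(VV[1],msg_vec) then VV[1][1]++ -> VV[1]=[3, 3, 1, 1]
Event 6: LOCAL 0: VV[0][0]++ -> VV[0]=[4, 0, 1, 0]
Event 3 stamp: [0, 0, 0, 1]
Event 5 stamp: [3, 0, 1, 0]
[0, 0, 0, 1] <= [3, 0, 1, 0]? False
[3, 0, 1, 0] <= [0, 0, 0, 1]? False
Relation: concurrent

Answer: concurrent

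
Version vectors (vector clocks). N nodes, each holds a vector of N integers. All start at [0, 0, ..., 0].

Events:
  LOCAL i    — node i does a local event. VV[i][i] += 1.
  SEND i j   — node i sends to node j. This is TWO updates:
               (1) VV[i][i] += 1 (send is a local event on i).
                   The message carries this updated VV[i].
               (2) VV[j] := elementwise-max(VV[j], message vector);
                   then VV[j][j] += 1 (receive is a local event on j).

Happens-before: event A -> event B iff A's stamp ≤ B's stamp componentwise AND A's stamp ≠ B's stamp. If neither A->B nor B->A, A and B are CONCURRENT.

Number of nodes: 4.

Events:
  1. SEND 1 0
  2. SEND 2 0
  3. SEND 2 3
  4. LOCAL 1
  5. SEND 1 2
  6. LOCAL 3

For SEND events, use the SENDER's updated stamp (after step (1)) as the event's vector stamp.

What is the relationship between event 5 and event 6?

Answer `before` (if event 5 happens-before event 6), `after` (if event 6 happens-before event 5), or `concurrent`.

Answer: concurrent

Derivation:
Initial: VV[0]=[0, 0, 0, 0]
Initial: VV[1]=[0, 0, 0, 0]
Initial: VV[2]=[0, 0, 0, 0]
Initial: VV[3]=[0, 0, 0, 0]
Event 1: SEND 1->0: VV[1][1]++ -> VV[1]=[0, 1, 0, 0], msg_vec=[0, 1, 0, 0]; VV[0]=max(VV[0],msg_vec) then VV[0][0]++ -> VV[0]=[1, 1, 0, 0]
Event 2: SEND 2->0: VV[2][2]++ -> VV[2]=[0, 0, 1, 0], msg_vec=[0, 0, 1, 0]; VV[0]=max(VV[0],msg_vec) then VV[0][0]++ -> VV[0]=[2, 1, 1, 0]
Event 3: SEND 2->3: VV[2][2]++ -> VV[2]=[0, 0, 2, 0], msg_vec=[0, 0, 2, 0]; VV[3]=max(VV[3],msg_vec) then VV[3][3]++ -> VV[3]=[0, 0, 2, 1]
Event 4: LOCAL 1: VV[1][1]++ -> VV[1]=[0, 2, 0, 0]
Event 5: SEND 1->2: VV[1][1]++ -> VV[1]=[0, 3, 0, 0], msg_vec=[0, 3, 0, 0]; VV[2]=max(VV[2],msg_vec) then VV[2][2]++ -> VV[2]=[0, 3, 3, 0]
Event 6: LOCAL 3: VV[3][3]++ -> VV[3]=[0, 0, 2, 2]
Event 5 stamp: [0, 3, 0, 0]
Event 6 stamp: [0, 0, 2, 2]
[0, 3, 0, 0] <= [0, 0, 2, 2]? False
[0, 0, 2, 2] <= [0, 3, 0, 0]? False
Relation: concurrent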